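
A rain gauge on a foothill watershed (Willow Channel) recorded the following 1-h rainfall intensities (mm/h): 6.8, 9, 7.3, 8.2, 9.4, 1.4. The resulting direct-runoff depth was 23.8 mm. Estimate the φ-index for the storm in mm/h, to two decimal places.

Only the 5 blocks with intensity above φ contribute runoff: 6.8, 9, 7.3, 8.2, 9.4 mm/h.
Σ(I−φ)·Δt = d  ⇒  (6.8+9+7.3+8.2+9.4 − 5φ)·1 = 23.8
φ = (40.70 − 23.8/1) / 5 = 3.38 mm/h.

φ ≈ 3.38 mm/h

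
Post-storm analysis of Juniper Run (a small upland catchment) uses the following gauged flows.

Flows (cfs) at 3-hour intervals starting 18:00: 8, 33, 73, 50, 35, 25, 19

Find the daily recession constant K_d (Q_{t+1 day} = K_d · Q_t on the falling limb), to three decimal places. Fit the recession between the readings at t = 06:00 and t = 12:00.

Between t = 06:00 and t = 12:00 the flow falls from 35 to 19 cfs over 2×3 h = 6 h.
Per-interval ratio K = (19/35)^(1/2) = 0.7368; K_d = K^(24/3) = 0.087.

K_d ≈ 0.087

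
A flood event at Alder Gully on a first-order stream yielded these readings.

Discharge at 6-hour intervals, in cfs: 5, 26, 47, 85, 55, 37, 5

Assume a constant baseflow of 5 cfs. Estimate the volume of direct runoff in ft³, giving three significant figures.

V ≈ 4.86 × 10^6 ft³

Direct-runoff ordinates (Q − Q_b): 0.0, 21.0, 42.0, 80.0, 50.0, 32.0, 0.0 cfs.
ΣQ_DR = 225.0 cfs.
With Δt = 6 h = 21600 s, V = ΣQ_DR · Δt = 225.0 × 21600 = 4.86 × 10^6 ft³.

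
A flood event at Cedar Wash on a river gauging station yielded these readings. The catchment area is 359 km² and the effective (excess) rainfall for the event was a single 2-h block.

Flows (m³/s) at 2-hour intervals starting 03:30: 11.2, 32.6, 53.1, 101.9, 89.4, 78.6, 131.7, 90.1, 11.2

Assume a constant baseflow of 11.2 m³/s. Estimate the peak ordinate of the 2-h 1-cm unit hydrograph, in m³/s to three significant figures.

Direct runoff: 0.0, 21.4, 41.9, 90.7, 78.2, 67.4, 120.5, 78.9, 0.0 m³/s; ΣQ_DR = 499.0 m³/s, peak = 120.5 m³/s.
Runoff depth d = ΣQ_DR·Δt / A = 499.0 × 7200 / (359 km²) = 10.01 mm.
The 1-cm UH is the DRH scaled by (10 mm)/d, so U_p = 120.5 × 10/10.01 = 120 m³/s.

U_p ≈ 120 m³/s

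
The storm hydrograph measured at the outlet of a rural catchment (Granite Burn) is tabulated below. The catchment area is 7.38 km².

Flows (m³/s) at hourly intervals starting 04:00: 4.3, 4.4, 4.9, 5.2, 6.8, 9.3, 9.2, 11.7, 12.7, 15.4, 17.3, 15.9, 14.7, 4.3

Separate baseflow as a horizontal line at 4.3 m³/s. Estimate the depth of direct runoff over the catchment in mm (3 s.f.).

Direct runoff: 0.0, 0.1, 0.6, 0.9, 2.5, 5.0, 4.9, 7.4, 8.4, 11.1, 13.0, 11.6, 10.4, 0.0 m³/s; ΣQ_DR = 75.90 m³/s.
V = ΣQ_DR · Δt = 75.90 × 3600 s = 2.732 × 10^5 m³.
Over A = 7.38 km², depth = V / A = 37.0 mm.

d ≈ 37.0 mm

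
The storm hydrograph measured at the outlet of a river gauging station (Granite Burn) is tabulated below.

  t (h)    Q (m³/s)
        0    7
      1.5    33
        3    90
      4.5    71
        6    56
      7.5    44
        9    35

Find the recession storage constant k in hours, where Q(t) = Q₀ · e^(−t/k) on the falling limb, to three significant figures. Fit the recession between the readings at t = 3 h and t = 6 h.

k ≈ 6.32 h

On the falling limb, Q drops from 90 to 56 m³/s between t = 3 h and t = 6 h (Δt = 3 h).
k = −Δt / ln(Q₂/Q₁) = −3 / ln(56/90) = 6.32 h.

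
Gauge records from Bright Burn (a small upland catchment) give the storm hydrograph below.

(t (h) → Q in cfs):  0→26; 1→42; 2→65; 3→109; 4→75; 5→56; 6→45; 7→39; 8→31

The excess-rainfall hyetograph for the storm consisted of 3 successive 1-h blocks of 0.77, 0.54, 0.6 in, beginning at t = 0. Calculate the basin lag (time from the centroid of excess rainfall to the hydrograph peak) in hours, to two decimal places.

t_L ≈ 1.59 h

Centroid of excess rainfall: t_c = Σ P_i·t̄_i / ΣP_i = 1.4110 h (block centres at 0.5, 1.5, 2.5 h).
Hydrograph peak occurs at t = 3 h, so basin lag t_L = 3 − 1.4110 = 1.59 h.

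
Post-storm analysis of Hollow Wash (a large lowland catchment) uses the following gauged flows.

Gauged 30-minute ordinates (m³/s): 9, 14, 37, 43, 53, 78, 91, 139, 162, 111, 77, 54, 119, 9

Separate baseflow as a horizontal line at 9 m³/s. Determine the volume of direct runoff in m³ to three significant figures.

Direct-runoff ordinates (Q − Q_b): 0.0, 5.0, 28.0, 34.0, 44.0, 69.0, 82.0, 130.0, 153.0, 102.0, 68.0, 45.0, 110.0, 0.0 m³/s.
ΣQ_DR = 870.0 m³/s.
With Δt = 0.5 h = 1800 s, V = ΣQ_DR · Δt = 870.0 × 1800 = 1.57 × 10^6 m³.

V ≈ 1.57 × 10^6 m³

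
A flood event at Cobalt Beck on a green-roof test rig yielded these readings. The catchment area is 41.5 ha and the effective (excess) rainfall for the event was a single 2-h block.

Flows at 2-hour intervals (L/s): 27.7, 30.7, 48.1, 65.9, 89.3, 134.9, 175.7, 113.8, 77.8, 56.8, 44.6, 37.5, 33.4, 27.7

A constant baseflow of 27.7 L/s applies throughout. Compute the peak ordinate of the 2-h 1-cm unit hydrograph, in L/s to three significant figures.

U_p ≈ 148 L/s

Direct runoff: 0.0, 3.0, 20.4, 38.2, 61.6, 107.2, 148.0, 86.1, 50.1, 29.1, 16.9, 9.8, 5.7, 0.0 L/s; ΣQ_DR = 576.1 L/s, peak = 148.0 L/s.
Runoff depth d = ΣQ_DR·Δt / A = 576.1 × 7200 / (41.5 ha) = 9.995 mm.
The 1-cm UH is the DRH scaled by (10 mm)/d, so U_p = 148.0 × 10/9.995 = 148 L/s.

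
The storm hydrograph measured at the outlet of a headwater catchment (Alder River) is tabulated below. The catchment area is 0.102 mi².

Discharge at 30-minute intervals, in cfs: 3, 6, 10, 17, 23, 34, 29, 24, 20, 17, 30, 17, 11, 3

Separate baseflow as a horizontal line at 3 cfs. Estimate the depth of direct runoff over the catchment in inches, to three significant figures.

Direct runoff: 0.0, 3.0, 7.0, 14.0, 20.0, 31.0, 26.0, 21.0, 17.0, 14.0, 27.0, 14.0, 8.0, 0.0 cfs; ΣQ_DR = 202.0 cfs.
V = ΣQ_DR · Δt = 202.0 × 1800 s = 3.636 × 10^5 ft³.
Over A = 0.102 mi², depth = V / A = 1.53 in.

d ≈ 1.53 in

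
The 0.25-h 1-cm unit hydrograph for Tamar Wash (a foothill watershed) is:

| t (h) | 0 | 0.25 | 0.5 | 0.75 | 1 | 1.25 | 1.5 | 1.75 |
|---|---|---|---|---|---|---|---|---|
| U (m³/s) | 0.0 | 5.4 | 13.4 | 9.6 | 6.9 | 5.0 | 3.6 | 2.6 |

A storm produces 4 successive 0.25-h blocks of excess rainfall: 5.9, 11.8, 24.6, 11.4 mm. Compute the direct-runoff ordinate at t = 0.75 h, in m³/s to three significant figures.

By discrete convolution, Q_j = Σ (P_i / 10 mm) · U_{j−i}.
At t = 0.75 h (j=3): Q = (5.9/10)·9.6 + (11.8/10)·13.4 + (24.6/10)·5.4 + (11.4/10)·0.0 = 34.8 m³/s.

Q ≈ 34.8 m³/s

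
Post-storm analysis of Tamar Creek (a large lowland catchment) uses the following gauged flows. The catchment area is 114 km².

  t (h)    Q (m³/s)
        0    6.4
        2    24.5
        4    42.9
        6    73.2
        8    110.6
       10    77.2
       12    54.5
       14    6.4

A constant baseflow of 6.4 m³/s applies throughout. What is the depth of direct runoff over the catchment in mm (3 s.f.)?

Direct runoff: 0.0, 18.1, 36.5, 66.8, 104.2, 70.8, 48.1, 0.0 m³/s; ΣQ_DR = 344.5 m³/s.
V = ΣQ_DR · Δt = 344.5 × 7200 s = 2.480 × 10^6 m³.
Over A = 114 km², depth = V / A = 21.8 mm.

d ≈ 21.8 mm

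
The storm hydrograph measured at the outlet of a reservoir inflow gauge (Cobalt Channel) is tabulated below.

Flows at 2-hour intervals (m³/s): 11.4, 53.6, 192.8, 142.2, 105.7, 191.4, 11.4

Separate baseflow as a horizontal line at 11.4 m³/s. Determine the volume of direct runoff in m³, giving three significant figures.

V ≈ 4.53 × 10^6 m³

Direct-runoff ordinates (Q − Q_b): 0.0, 42.2, 181.4, 130.8, 94.3, 180.0, 0.0 m³/s.
ΣQ_DR = 628.7 m³/s.
With Δt = 2 h = 7200 s, V = ΣQ_DR · Δt = 628.7 × 7200 = 4.53 × 10^6 m³.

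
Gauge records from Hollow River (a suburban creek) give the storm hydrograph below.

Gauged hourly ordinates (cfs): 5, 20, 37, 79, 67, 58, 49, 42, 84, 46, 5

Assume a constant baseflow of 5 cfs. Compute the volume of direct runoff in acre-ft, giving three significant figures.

Direct-runoff ordinates (Q − Q_b): 0.0, 15.0, 32.0, 74.0, 62.0, 53.0, 44.0, 37.0, 79.0, 41.0, 0.0 cfs.
ΣQ_DR = 437.0 cfs.
With Δt = 1 h = 3600 s, V = ΣQ_DR · Δt = 437.0 × 3600 = 1.57 × 10^6 ft³ = 36.1 acre-ft.

V ≈ 36.1 acre-ft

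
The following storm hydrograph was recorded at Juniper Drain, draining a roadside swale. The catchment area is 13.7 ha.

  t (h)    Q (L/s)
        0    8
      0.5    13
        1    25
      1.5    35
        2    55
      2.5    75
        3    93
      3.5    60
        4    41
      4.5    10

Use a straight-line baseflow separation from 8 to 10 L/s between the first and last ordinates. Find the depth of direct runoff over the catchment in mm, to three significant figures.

d ≈ 4.27 mm

Direct runoff: 0.00, 4.78, 16.56, 26.33, 46.11, 65.89, 83.67, 50.44, 31.22, 0.00 L/s; ΣQ_DR = 325.0 L/s.
V = ΣQ_DR · Δt = 325.0 × 1800 s = 5.850 × 10^5 L.
Over A = 13.7 ha, depth = V / A = 4.27 mm.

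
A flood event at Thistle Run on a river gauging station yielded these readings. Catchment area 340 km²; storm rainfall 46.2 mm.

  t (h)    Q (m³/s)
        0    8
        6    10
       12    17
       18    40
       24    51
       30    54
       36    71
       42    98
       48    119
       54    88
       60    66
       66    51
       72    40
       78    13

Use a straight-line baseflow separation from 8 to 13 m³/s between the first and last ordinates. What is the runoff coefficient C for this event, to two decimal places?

ΣQ_DR = 579.0 m³/s; V = ΣQ_DR·Δt = 1.251 × 10^7 m³.
Runoff depth d = V / A = 36.78 mm.
C = d / P = 36.78 / 46.2 = 0.80.

C ≈ 0.80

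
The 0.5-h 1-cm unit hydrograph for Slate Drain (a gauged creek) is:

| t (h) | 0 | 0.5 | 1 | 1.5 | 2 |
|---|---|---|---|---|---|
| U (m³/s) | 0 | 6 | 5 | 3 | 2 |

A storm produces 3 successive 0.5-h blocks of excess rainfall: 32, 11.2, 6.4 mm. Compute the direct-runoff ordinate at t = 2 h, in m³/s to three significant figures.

Q ≈ 13.0 m³/s

By discrete convolution, Q_j = Σ (P_i / 10 mm) · U_{j−i}.
At t = 2 h (j=4): Q = (32/10)·2 + (11.2/10)·3 + (6.4/10)·5 = 13.0 m³/s.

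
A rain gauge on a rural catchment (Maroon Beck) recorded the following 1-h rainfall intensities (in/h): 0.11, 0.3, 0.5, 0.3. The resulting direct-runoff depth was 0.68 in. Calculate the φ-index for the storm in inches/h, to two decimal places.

φ ≈ 0.14 in/h

Only the 3 blocks with intensity above φ contribute runoff: 0.3, 0.5, 0.3 in/h.
Σ(I−φ)·Δt = d  ⇒  (0.3+0.5+0.3 − 3φ)·1 = 0.68
φ = (1.100 − 0.68/1) / 3 = 0.14 in/h.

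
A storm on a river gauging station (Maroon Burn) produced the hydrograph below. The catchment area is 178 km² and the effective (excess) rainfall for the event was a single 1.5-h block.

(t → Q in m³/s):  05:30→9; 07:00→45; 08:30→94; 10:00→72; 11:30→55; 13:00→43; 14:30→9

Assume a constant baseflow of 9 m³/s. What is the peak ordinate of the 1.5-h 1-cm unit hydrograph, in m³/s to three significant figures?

Direct runoff: 0.0, 36.0, 85.0, 63.0, 46.0, 34.0, 0.0 m³/s; ΣQ_DR = 264.0 m³/s, peak = 85.0 m³/s.
Runoff depth d = ΣQ_DR·Δt / A = 264.0 × 5400 / (178 km²) = 8.009 mm.
The 1-cm UH is the DRH scaled by (10 mm)/d, so U_p = 85.0 × 10/8.009 = 106 m³/s.

U_p ≈ 106 m³/s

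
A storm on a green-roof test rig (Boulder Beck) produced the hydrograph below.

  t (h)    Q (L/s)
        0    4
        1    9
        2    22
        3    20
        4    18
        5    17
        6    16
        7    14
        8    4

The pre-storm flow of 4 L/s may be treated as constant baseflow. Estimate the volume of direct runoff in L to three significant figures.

Direct-runoff ordinates (Q − Q_b): 0.0, 5.0, 18.0, 16.0, 14.0, 13.0, 12.0, 10.0, 0.0 L/s.
ΣQ_DR = 88.00 L/s.
With Δt = 1 h = 3600 s, V = ΣQ_DR · Δt = 88.00 × 3600 = 3.17 × 10^5 L.

V ≈ 3.17 × 10^5 L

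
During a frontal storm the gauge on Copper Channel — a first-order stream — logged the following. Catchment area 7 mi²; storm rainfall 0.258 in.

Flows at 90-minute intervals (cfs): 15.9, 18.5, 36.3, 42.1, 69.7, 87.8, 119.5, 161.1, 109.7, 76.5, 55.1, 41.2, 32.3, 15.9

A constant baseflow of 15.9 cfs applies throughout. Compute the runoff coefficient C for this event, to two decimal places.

ΣQ_DR = 659.0 cfs; V = ΣQ_DR·Δt = 3.559 × 10^6 ft³.
Runoff depth d = V / A = 0.2188 in.
C = d / P = 0.2188 / 0.258 = 0.85.

C ≈ 0.85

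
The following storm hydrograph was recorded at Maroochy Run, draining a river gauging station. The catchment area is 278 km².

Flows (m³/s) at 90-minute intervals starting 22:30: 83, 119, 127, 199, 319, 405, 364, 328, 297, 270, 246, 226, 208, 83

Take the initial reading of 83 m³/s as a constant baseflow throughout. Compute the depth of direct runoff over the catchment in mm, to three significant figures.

d ≈ 41.0 mm

Direct runoff: 0.0, 36.0, 44.0, 116.0, 236.0, 322.0, 281.0, 245.0, 214.0, 187.0, 163.0, 143.0, 125.0, 0.0 m³/s; ΣQ_DR = 2112 m³/s.
V = ΣQ_DR · Δt = 2112 × 5400 s = 1.140 × 10^7 m³.
Over A = 278 km², depth = V / A = 41.0 mm.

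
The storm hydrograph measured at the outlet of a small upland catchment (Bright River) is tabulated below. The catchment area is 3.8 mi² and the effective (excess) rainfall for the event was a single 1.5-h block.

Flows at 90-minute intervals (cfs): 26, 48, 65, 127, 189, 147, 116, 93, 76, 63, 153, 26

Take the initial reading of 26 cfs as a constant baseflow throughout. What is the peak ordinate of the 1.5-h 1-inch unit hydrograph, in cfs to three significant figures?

U_p ≈ 326 cfs

Direct runoff: 0.0, 22.0, 39.0, 101.0, 163.0, 121.0, 90.0, 67.0, 50.0, 37.0, 127.0, 0.0 cfs; ΣQ_DR = 817.0 cfs, peak = 163.0 cfs.
Runoff depth d = ΣQ_DR·Δt / A = 817.0 × 5400 / (3.8 mi²) = 0.4997 in.
The 1-inch UH is the DRH scaled by (1 in)/d, so U_p = 163.0 × 1/0.4997 = 326 cfs.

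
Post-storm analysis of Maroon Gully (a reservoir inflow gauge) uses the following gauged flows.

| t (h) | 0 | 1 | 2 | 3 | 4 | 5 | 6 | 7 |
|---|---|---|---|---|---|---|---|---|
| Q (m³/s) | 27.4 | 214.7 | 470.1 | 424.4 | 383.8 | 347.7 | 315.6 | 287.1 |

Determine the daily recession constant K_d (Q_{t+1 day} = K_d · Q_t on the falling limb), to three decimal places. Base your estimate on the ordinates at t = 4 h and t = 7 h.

K_d ≈ 0.098

Between t = 4 h and t = 7 h the flow falls from 383.8 to 287.1 m³/s over 3×1 h = 3 h.
Per-interval ratio K = (287.1/383.8)^(1/3) = 0.9078; K_d = K^(24/1) = 0.098.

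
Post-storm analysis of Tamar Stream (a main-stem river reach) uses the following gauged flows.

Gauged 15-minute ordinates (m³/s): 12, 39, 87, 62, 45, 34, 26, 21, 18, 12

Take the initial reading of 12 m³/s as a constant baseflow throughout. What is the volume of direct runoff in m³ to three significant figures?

Direct-runoff ordinates (Q − Q_b): 0.0, 27.0, 75.0, 50.0, 33.0, 22.0, 14.0, 9.0, 6.0, 0.0 m³/s.
ΣQ_DR = 236.0 m³/s.
With Δt = 0.25 h = 900 s, V = ΣQ_DR · Δt = 236.0 × 900 = 2.12 × 10^5 m³.

V ≈ 2.12 × 10^5 m³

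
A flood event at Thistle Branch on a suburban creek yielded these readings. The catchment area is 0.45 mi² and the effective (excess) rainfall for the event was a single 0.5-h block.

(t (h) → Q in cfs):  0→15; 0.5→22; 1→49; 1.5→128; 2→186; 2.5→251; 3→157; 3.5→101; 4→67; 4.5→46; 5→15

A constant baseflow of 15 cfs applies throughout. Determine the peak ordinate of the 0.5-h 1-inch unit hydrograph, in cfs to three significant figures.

U_p ≈ 157 cfs

Direct runoff: 0.0, 7.0, 34.0, 113.0, 171.0, 236.0, 142.0, 86.0, 52.0, 31.0, 0.0 cfs; ΣQ_DR = 872.0 cfs, peak = 236.0 cfs.
Runoff depth d = ΣQ_DR·Δt / A = 872.0 × 1800 / (0.45 mi²) = 1.501 in.
The 1-inch UH is the DRH scaled by (1 in)/d, so U_p = 236.0 × 1/1.501 = 157 cfs.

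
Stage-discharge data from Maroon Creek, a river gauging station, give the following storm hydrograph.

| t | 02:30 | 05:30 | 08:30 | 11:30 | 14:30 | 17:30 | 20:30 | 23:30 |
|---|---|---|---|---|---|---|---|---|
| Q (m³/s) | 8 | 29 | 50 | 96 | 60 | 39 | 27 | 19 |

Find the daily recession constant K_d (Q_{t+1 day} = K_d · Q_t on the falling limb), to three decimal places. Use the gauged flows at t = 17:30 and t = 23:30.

Between t = 17:30 and t = 23:30 the flow falls from 39 to 19 m³/s over 2×3 h = 6 h.
Per-interval ratio K = (19/39)^(1/2) = 0.6980; K_d = K^(24/3) = 0.056.

K_d ≈ 0.056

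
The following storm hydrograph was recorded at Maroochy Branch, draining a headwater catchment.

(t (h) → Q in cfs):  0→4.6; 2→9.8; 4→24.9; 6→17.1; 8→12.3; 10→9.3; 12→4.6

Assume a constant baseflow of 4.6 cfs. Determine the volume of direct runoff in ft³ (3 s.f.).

Direct-runoff ordinates (Q − Q_b): 0.0, 5.2, 20.3, 12.5, 7.7, 4.7, 0.0 cfs.
ΣQ_DR = 50.40 cfs.
With Δt = 2 h = 7200 s, V = ΣQ_DR · Δt = 50.40 × 7200 = 3.63 × 10^5 ft³.

V ≈ 3.63 × 10^5 ft³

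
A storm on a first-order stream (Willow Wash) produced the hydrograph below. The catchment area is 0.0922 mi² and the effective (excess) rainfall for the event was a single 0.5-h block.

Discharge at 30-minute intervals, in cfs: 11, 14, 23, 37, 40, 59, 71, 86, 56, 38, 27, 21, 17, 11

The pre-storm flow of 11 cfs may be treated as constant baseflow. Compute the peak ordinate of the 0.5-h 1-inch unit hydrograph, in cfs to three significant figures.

Direct runoff: 0.0, 3.0, 12.0, 26.0, 29.0, 48.0, 60.0, 75.0, 45.0, 27.0, 16.0, 10.0, 6.0, 0.0 cfs; ΣQ_DR = 357.0 cfs, peak = 75.0 cfs.
Runoff depth d = ΣQ_DR·Δt / A = 357.0 × 1800 / (0.0922 mi²) = 3.000 in.
The 1-inch UH is the DRH scaled by (1 in)/d, so U_p = 75.0 × 1/3.000 = 25.0 cfs.

U_p ≈ 25.0 cfs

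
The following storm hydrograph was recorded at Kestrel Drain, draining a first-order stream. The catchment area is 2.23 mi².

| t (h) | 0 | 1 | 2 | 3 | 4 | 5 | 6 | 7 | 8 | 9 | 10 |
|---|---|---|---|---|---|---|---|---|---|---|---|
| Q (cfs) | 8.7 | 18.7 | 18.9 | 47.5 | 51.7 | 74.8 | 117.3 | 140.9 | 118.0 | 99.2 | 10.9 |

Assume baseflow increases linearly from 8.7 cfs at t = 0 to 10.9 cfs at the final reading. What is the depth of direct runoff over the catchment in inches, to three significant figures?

d ≈ 0.416 in

Direct runoff: 0.00, 9.78, 9.76, 38.14, 42.12, 65.00, 107.28, 130.66, 107.54, 88.52, 0.00 cfs; ΣQ_DR = 598.8 cfs.
V = ΣQ_DR · Δt = 598.8 × 3600 s = 2.156 × 10^6 ft³.
Over A = 2.23 mi², depth = V / A = 0.416 in.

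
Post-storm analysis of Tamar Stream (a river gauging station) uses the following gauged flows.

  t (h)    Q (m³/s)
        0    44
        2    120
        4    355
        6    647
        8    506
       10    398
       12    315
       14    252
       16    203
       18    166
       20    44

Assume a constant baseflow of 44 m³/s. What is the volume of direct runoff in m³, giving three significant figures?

Direct-runoff ordinates (Q − Q_b): 0.0, 76.0, 311.0, 603.0, 462.0, 354.0, 271.0, 208.0, 159.0, 122.0, 0.0 m³/s.
ΣQ_DR = 2566 m³/s.
With Δt = 2 h = 7200 s, V = ΣQ_DR · Δt = 2566 × 7200 = 1.85 × 10^7 m³.

V ≈ 1.85 × 10^7 m³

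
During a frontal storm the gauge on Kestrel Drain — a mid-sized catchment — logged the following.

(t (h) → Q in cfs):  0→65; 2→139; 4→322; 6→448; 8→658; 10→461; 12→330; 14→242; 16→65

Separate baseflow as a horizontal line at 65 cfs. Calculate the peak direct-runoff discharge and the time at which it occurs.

Q_p = 593.0 cfs at t = 8 h

Subtracting baseflow gives direct-runoff ordinates: 0.0, 74.0, 257.0, 383.0, 593.0, 396.0, 265.0, 177.0, 0.0 cfs.
The maximum is 593.0 cfs, occurring at the reading for t = 8 h.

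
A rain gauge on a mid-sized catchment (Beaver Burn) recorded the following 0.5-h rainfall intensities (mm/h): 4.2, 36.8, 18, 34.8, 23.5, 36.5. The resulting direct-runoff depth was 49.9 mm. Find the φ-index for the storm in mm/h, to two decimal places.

Only the 5 blocks with intensity above φ contribute runoff: 36.8, 18, 34.8, 23.5, 36.5 mm/h.
Σ(I−φ)·Δt = d  ⇒  (36.8+18+34.8+23.5+36.5 − 5φ)·0.5 = 49.9
φ = (149.6 − 49.9/0.5) / 5 = 9.96 mm/h.

φ ≈ 9.96 mm/h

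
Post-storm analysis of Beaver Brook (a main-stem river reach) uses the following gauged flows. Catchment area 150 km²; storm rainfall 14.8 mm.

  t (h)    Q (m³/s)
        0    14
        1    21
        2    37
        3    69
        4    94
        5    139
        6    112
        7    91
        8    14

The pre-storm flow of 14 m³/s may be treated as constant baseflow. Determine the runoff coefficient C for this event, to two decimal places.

ΣQ_DR = 465.0 m³/s; V = ΣQ_DR·Δt = 1.674 × 10^6 m³.
Runoff depth d = V / A = 11.16 mm.
C = d / P = 11.16 / 14.8 = 0.75.

C ≈ 0.75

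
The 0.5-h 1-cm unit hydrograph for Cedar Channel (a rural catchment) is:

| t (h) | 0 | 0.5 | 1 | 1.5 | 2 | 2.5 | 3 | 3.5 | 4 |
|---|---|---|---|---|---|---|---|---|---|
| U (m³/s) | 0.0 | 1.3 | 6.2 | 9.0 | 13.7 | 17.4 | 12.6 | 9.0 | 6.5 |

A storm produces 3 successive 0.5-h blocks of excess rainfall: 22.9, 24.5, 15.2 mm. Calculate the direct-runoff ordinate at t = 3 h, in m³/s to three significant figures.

By discrete convolution, Q_j = Σ (P_i / 10 mm) · U_{j−i}.
At t = 3 h (j=6): Q = (22.9/10)·12.6 + (24.5/10)·17.4 + (15.2/10)·13.7 = 92.3 m³/s.

Q ≈ 92.3 m³/s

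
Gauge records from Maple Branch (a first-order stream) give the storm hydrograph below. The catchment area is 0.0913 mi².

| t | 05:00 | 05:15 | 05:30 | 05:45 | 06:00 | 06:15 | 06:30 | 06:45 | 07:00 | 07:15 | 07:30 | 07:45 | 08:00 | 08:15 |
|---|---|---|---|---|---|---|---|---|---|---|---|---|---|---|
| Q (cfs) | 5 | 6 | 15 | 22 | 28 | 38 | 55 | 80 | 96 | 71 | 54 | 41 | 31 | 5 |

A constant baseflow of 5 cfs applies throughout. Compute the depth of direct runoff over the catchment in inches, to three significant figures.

Direct runoff: 0.0, 1.0, 10.0, 17.0, 23.0, 33.0, 50.0, 75.0, 91.0, 66.0, 49.0, 36.0, 26.0, 0.0 cfs; ΣQ_DR = 477.0 cfs.
V = ΣQ_DR · Δt = 477.0 × 900 s = 4.293 × 10^5 ft³.
Over A = 0.0913 mi², depth = V / A = 2.02 in.

d ≈ 2.02 in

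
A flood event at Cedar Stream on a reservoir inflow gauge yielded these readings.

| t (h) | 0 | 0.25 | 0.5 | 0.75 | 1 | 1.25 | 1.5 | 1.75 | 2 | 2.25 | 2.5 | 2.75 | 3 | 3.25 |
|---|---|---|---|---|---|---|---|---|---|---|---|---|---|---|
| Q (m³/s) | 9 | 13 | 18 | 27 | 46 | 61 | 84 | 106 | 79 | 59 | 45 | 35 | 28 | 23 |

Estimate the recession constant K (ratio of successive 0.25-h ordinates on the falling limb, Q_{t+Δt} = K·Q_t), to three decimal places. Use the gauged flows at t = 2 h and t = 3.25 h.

Using the recession-limb readings at t = 2 h and t = 3.25 h: Q falls from 79 to 23 m³/s over 5 intervals.
K = (Q₂/Q₁)^(1/5) = (23/79)^(1/5) = 0.781.

K ≈ 0.781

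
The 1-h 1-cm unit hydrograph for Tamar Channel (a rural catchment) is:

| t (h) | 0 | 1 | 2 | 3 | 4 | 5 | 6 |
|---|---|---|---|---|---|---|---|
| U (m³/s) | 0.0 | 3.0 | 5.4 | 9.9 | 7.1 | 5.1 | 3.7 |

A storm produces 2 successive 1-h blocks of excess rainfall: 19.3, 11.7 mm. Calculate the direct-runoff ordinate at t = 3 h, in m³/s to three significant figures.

By discrete convolution, Q_j = Σ (P_i / 10 mm) · U_{j−i}.
At t = 3 h (j=3): Q = (19.3/10)·9.9 + (11.7/10)·5.4 = 25.4 m³/s.

Q ≈ 25.4 m³/s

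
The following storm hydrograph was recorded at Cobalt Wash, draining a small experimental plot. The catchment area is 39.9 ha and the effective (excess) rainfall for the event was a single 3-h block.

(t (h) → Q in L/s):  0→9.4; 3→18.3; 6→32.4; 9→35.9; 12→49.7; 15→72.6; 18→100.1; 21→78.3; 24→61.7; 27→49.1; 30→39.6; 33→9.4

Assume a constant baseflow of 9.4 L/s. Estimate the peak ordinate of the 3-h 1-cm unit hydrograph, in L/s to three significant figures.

Direct runoff: 0.0, 8.9, 23.0, 26.5, 40.3, 63.2, 90.7, 68.9, 52.3, 39.7, 30.2, 0.0 L/s; ΣQ_DR = 443.7 L/s, peak = 90.7 L/s.
Runoff depth d = ΣQ_DR·Δt / A = 443.7 × 10800 / (39.9 ha) = 12.01 mm.
The 1-cm UH is the DRH scaled by (10 mm)/d, so U_p = 90.7 × 10/12.01 = 75.5 L/s.

U_p ≈ 75.5 L/s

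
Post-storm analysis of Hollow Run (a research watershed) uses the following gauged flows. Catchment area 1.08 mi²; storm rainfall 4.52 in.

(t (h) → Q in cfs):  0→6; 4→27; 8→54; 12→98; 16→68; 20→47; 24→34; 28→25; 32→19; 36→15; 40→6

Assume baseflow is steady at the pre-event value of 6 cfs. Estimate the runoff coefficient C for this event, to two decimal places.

ΣQ_DR = 333.0 cfs; V = ΣQ_DR·Δt = 4.795 × 10^6 ft³.
Runoff depth d = V / A = 1.911 in.
C = d / P = 1.911 / 4.52 = 0.42.

C ≈ 0.42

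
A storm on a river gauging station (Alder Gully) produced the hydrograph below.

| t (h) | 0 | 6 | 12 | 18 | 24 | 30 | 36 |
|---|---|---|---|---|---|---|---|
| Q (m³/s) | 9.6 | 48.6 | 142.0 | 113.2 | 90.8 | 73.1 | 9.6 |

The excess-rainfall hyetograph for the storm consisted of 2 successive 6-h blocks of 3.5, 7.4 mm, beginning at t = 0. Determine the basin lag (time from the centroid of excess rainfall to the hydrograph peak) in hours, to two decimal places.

t_L ≈ 4.93 h

Centroid of excess rainfall: t_c = Σ P_i·t̄_i / ΣP_i = 7.0734 h (block centres at 3, 9 h).
Hydrograph peak occurs at t = 12 h, so basin lag t_L = 12 − 7.0734 = 4.93 h.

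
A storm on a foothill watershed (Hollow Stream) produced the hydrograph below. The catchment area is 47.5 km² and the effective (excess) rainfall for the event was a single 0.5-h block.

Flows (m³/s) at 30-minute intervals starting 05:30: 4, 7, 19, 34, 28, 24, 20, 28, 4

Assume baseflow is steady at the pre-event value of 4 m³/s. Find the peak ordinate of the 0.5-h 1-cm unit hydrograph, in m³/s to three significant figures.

Direct runoff: 0.0, 3.0, 15.0, 30.0, 24.0, 20.0, 16.0, 24.0, 0.0 m³/s; ΣQ_DR = 132.0 m³/s, peak = 30.0 m³/s.
Runoff depth d = ΣQ_DR·Δt / A = 132.0 × 1800 / (47.5 km²) = 5.002 mm.
The 1-cm UH is the DRH scaled by (10 mm)/d, so U_p = 30.0 × 10/5.002 = 60.0 m³/s.

U_p ≈ 60.0 m³/s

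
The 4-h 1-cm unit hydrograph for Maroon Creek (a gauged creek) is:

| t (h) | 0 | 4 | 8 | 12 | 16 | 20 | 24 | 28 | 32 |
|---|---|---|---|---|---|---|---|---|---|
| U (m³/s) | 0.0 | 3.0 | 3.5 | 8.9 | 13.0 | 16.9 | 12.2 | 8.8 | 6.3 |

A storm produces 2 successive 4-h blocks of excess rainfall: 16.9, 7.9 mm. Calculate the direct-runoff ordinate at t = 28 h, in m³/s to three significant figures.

Q ≈ 24.5 m³/s

By discrete convolution, Q_j = Σ (P_i / 10 mm) · U_{j−i}.
At t = 28 h (j=7): Q = (16.9/10)·8.8 + (7.9/10)·12.2 = 24.5 m³/s.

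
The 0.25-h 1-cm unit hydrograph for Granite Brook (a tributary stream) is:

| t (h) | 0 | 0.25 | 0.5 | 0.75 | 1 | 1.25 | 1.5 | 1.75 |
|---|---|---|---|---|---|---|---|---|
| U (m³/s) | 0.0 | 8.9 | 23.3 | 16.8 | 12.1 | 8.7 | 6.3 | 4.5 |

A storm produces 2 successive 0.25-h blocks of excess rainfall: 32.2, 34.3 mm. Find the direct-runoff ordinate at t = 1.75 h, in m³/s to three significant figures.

By discrete convolution, Q_j = Σ (P_i / 10 mm) · U_{j−i}.
At t = 1.75 h (j=7): Q = (32.2/10)·4.5 + (34.3/10)·6.3 = 36.1 m³/s.

Q ≈ 36.1 m³/s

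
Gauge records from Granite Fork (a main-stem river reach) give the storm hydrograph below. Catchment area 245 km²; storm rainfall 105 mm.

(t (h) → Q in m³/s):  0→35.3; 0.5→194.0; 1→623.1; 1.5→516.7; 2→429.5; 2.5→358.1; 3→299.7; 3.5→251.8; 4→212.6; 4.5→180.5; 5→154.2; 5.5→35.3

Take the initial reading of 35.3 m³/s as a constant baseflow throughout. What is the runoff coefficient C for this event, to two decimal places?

C ≈ 0.20

ΣQ_DR = 2867 m³/s; V = ΣQ_DR·Δt = 5.161 × 10^6 m³.
Runoff depth d = V / A = 21.07 mm.
C = d / P = 21.07 / 105 = 0.20.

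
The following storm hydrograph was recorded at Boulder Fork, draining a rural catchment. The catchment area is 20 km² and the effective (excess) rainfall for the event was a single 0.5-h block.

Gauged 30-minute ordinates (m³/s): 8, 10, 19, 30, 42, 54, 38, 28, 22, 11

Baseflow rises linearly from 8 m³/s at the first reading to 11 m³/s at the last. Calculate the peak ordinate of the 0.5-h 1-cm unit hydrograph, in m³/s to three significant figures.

Direct runoff: 0.00, 1.67, 10.33, 21.00, 32.67, 44.33, 28.00, 17.67, 11.33, 0.00 m³/s; ΣQ_DR = 167.0 m³/s, peak = 44.33 m³/s.
Runoff depth d = ΣQ_DR·Δt / A = 167.0 × 1800 / (20 km²) = 15.03 mm.
The 1-cm UH is the DRH scaled by (10 mm)/d, so U_p = 44.33 × 10/15.03 = 29.5 m³/s.

U_p ≈ 29.5 m³/s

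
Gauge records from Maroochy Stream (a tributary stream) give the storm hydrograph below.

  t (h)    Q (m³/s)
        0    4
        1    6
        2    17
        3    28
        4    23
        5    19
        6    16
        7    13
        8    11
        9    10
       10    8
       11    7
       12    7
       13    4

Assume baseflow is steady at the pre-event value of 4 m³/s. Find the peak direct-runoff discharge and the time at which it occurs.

Q_p = 24.0 m³/s at t = 3 h

Subtracting baseflow gives direct-runoff ordinates: 0.0, 2.0, 13.0, 24.0, 19.0, 15.0, 12.0, 9.0, 7.0, 6.0, 4.0, 3.0, 3.0, 0.0 m³/s.
The maximum is 24.0 m³/s, occurring at the reading for t = 3 h.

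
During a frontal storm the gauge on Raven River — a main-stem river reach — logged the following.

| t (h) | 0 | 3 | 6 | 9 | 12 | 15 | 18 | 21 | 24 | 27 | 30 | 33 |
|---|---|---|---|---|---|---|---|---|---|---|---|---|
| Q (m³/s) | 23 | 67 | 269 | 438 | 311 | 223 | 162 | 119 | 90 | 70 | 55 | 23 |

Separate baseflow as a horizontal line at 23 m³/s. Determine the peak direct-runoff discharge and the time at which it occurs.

Subtracting baseflow gives direct-runoff ordinates: 0.0, 44.0, 246.0, 415.0, 288.0, 200.0, 139.0, 96.0, 67.0, 47.0, 32.0, 0.0 m³/s.
The maximum is 415.0 m³/s, occurring at the reading for t = 9 h.

Q_p = 415.0 m³/s at t = 9 h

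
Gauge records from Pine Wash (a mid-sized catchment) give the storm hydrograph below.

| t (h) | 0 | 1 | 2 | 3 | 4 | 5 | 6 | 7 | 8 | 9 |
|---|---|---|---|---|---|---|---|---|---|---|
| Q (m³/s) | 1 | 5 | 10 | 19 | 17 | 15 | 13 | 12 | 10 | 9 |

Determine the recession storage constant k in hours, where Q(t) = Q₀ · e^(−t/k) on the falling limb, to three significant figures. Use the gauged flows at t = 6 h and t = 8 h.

On the falling limb, Q drops from 13 to 10 m³/s between t = 6 h and t = 8 h (Δt = 2 h).
k = −Δt / ln(Q₂/Q₁) = −2 / ln(10/13) = 7.62 h.

k ≈ 7.62 h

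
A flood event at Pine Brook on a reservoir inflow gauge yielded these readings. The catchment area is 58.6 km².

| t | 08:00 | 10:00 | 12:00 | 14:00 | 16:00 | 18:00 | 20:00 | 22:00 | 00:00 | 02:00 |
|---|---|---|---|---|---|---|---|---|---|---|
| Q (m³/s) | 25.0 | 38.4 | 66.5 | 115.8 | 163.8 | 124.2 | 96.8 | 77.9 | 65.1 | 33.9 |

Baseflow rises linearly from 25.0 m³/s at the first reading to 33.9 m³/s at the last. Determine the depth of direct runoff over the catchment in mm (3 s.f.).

Direct runoff: 0.00, 12.41, 39.52, 87.83, 134.84, 94.26, 65.87, 45.98, 32.19, 0.00 m³/s; ΣQ_DR = 512.9 m³/s.
V = ΣQ_DR · Δt = 512.9 × 7200 s = 3.693 × 10^6 m³.
Over A = 58.6 km², depth = V / A = 63.0 mm.

d ≈ 63.0 mm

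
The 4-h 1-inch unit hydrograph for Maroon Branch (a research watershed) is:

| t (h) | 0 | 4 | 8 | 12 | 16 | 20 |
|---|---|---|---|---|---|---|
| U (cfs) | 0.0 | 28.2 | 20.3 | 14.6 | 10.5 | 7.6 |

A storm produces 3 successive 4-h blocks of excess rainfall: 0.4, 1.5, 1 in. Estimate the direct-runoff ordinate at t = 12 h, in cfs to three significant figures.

Q ≈ 64.5 cfs

By discrete convolution, Q_j = Σ (P_i / 1 in) · U_{j−i}.
At t = 12 h (j=3): Q = (0.4/1)·14.6 + (1.5/1)·20.3 + (1/1)·28.2 = 64.5 cfs.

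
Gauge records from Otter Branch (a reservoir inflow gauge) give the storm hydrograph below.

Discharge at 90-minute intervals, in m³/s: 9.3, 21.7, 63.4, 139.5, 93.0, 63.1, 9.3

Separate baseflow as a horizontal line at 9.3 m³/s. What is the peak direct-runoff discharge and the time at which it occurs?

Subtracting baseflow gives direct-runoff ordinates: 0.0, 12.4, 54.1, 130.2, 83.7, 53.8, 0.0 m³/s.
The maximum is 130.2 m³/s, occurring at the reading for t = 4.5 h.

Q_p = 130.2 m³/s at t = 4.5 h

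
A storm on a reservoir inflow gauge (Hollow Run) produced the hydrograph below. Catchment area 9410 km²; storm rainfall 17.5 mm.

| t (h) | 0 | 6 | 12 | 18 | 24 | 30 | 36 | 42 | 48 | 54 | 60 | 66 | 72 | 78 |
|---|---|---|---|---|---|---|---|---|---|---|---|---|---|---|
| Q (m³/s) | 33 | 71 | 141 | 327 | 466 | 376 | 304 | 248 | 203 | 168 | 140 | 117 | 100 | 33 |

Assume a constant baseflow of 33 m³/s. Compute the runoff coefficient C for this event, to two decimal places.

C ≈ 0.30

ΣQ_DR = 2265 m³/s; V = ΣQ_DR·Δt = 4.892 × 10^7 m³.
Runoff depth d = V / A = 5.199 mm.
C = d / P = 5.199 / 17.5 = 0.30.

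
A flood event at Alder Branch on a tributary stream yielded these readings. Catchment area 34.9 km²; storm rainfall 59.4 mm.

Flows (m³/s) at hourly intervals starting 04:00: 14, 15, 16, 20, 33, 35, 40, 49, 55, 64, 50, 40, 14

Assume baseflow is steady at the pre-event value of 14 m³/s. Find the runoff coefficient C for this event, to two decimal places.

C ≈ 0.46

ΣQ_DR = 263.0 m³/s; V = ΣQ_DR·Δt = 9.468 × 10^5 m³.
Runoff depth d = V / A = 27.13 mm.
C = d / P = 27.13 / 59.4 = 0.46.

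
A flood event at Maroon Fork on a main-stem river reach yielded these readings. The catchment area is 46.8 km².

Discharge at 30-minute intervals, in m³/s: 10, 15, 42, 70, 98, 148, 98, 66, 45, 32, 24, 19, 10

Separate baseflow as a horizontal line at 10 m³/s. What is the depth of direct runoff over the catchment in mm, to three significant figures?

Direct runoff: 0.0, 5.0, 32.0, 60.0, 88.0, 138.0, 88.0, 56.0, 35.0, 22.0, 14.0, 9.0, 0.0 m³/s; ΣQ_DR = 547.0 m³/s.
V = ΣQ_DR · Δt = 547.0 × 1800 s = 9.846 × 10^5 m³.
Over A = 46.8 km², depth = V / A = 21.0 mm.

d ≈ 21.0 mm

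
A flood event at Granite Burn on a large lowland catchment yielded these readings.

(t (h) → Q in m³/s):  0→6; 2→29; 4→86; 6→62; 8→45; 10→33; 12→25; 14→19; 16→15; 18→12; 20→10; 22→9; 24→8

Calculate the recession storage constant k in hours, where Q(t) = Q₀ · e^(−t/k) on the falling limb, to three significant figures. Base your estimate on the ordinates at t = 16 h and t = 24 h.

k ≈ 12.7 h

On the falling limb, Q drops from 15 to 8 m³/s between t = 16 h and t = 24 h (Δt = 8 h).
k = −Δt / ln(Q₂/Q₁) = −8 / ln(8/15) = 12.7 h.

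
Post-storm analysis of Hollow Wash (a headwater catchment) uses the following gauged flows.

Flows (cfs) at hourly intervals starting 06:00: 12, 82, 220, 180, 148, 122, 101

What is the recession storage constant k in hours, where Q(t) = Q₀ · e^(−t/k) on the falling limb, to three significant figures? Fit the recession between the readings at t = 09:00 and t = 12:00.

On the falling limb, Q drops from 180 to 101 cfs between t = 09:00 and t = 12:00 (Δt = 3 h).
k = −Δt / ln(Q₂/Q₁) = −3 / ln(101/180) = 5.19 h.

k ≈ 5.19 h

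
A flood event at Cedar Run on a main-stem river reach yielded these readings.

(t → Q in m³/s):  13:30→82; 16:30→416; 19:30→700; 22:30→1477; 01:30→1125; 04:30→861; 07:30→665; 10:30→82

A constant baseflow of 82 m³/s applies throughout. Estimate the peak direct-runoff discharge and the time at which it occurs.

Subtracting baseflow gives direct-runoff ordinates: 0.0, 334.0, 618.0, 1395.0, 1043.0, 779.0, 583.0, 0.0 m³/s.
The maximum is 1395.0 m³/s, occurring at the reading for t = 22:30.

Q_p = 1395.0 m³/s at t = 22:30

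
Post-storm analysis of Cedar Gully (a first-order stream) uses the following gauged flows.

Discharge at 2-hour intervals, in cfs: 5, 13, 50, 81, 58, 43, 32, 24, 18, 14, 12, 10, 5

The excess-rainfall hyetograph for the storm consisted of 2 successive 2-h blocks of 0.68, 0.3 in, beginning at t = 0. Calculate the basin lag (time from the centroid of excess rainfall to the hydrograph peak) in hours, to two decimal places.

t_L ≈ 4.39 h

Centroid of excess rainfall: t_c = Σ P_i·t̄_i / ΣP_i = 1.6122 h (block centres at 1, 3 h).
Hydrograph peak occurs at t = 6 h, so basin lag t_L = 6 − 1.6122 = 4.39 h.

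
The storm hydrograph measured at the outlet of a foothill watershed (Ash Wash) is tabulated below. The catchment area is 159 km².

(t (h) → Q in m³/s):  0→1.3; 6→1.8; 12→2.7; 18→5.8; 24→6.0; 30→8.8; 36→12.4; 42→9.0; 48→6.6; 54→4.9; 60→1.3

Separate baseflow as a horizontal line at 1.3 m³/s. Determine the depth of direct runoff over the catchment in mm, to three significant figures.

d ≈ 6.29 mm

Direct runoff: 0.0, 0.5, 1.4, 4.5, 4.7, 7.5, 11.1, 7.7, 5.3, 3.6, 0.0 m³/s; ΣQ_DR = 46.30 m³/s.
V = ΣQ_DR · Δt = 46.30 × 21600 s = 1.000 × 10^6 m³.
Over A = 159 km², depth = V / A = 6.29 mm.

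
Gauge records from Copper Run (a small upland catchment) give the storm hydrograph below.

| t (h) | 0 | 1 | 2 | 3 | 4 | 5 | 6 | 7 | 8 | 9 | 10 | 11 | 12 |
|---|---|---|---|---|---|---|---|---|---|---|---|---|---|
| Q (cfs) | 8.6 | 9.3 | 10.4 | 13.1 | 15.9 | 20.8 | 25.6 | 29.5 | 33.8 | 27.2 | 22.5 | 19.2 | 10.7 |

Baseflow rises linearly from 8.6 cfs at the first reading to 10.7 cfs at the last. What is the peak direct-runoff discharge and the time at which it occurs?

Subtracting baseflow gives direct-runoff ordinates: 0.00, 0.53, 1.45, 3.98, 6.60, 11.32, 15.95, 19.68, 23.80, 17.02, 12.15, 8.68, 0.00 cfs.
The maximum is 23.80 cfs, occurring at the reading for t = 8 h.

Q_p = 23.80 cfs at t = 8 h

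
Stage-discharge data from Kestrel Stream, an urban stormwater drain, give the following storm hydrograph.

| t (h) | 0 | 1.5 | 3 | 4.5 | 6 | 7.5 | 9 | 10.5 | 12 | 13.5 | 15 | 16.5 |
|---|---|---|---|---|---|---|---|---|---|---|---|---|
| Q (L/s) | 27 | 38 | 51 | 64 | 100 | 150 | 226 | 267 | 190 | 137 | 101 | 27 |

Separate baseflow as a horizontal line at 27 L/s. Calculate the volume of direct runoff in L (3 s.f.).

V ≈ 5.69 × 10^6 L

Direct-runoff ordinates (Q − Q_b): 0.0, 11.0, 24.0, 37.0, 73.0, 123.0, 199.0, 240.0, 163.0, 110.0, 74.0, 0.0 L/s.
ΣQ_DR = 1054 L/s.
With Δt = 1.5 h = 5400 s, V = ΣQ_DR · Δt = 1054 × 5400 = 5.69 × 10^6 L.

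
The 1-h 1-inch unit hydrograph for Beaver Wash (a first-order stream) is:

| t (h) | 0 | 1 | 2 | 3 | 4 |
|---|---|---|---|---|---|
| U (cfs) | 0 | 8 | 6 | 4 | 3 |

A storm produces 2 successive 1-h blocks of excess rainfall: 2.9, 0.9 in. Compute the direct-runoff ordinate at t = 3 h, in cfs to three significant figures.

By discrete convolution, Q_j = Σ (P_i / 1 in) · U_{j−i}.
At t = 3 h (j=3): Q = (2.9/1)·4 + (0.9/1)·6 = 17.0 cfs.

Q ≈ 17.0 cfs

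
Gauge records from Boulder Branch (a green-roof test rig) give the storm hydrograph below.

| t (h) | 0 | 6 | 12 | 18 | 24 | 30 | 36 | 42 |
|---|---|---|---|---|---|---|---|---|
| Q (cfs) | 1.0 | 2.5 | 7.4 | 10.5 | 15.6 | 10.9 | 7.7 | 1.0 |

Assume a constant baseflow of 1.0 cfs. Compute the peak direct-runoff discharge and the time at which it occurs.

Subtracting baseflow gives direct-runoff ordinates: 0.0, 1.5, 6.4, 9.5, 14.6, 9.9, 6.7, 0.0 cfs.
The maximum is 14.6 cfs, occurring at the reading for t = 24 h.

Q_p = 14.6 cfs at t = 24 h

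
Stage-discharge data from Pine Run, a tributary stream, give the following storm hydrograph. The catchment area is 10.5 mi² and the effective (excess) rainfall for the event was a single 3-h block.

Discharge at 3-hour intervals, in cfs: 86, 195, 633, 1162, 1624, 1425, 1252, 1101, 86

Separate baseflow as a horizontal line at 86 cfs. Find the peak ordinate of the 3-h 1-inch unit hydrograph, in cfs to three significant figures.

U_p ≈ 512 cfs

Direct runoff: 0.0, 109.0, 547.0, 1076.0, 1538.0, 1339.0, 1166.0, 1015.0, 0.0 cfs; ΣQ_DR = 6790 cfs, peak = 1538.0 cfs.
Runoff depth d = ΣQ_DR·Δt / A = 6790 × 10800 / (10.5 mi²) = 3.006 in.
The 1-inch UH is the DRH scaled by (1 in)/d, so U_p = 1538.0 × 1/3.006 = 512 cfs.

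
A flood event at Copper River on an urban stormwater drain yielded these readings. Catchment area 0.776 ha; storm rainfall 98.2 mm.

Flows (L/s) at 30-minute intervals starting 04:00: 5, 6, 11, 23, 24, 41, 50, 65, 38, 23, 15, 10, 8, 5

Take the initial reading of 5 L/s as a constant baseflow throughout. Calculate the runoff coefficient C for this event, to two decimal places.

ΣQ_DR = 254.0 L/s; V = ΣQ_DR·Δt = 4.572 × 10^5 L.
Runoff depth d = V / A = 58.92 mm.
C = d / P = 58.92 / 98.2 = 0.60.

C ≈ 0.60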